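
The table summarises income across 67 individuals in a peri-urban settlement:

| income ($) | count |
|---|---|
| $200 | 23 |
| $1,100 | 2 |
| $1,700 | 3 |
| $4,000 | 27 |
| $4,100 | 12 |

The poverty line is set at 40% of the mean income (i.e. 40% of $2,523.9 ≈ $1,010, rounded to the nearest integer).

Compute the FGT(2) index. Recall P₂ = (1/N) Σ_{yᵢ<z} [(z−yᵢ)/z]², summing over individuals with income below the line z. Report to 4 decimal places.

0.2208

Below the line: 23×$200 (q = 23 of N = 67).
Shortfall ratios: (1010−200)/1010 = 0.8020 (×23).
Squared: 0.6432 (×23).
Sum = 14.792961; P₂ = 14.792961 / 67 = 0.2208.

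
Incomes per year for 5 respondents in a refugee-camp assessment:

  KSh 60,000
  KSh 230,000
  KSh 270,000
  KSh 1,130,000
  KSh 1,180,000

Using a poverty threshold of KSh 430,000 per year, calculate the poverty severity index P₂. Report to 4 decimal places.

Incomes under z: KSh 60,000, KSh 230,000, KSh 270,000 (q = 3 of N = 5).
Gap ratios (z−y)/z: (430000−60000)/430000 = 0.8605; (430000−230000)/430000 = 0.4651; (430000−270000)/430000 = 0.3721.
Squared: 0.7404; 0.2163; 0.1385.
Sum = 1.095187; P₂ = 1.095187 / 5 = 0.2190.

0.2190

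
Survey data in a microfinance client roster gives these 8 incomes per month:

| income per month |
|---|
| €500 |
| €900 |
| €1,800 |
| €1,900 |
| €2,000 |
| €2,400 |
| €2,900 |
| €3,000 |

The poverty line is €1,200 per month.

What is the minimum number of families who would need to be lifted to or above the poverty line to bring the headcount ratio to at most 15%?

2 of the 8 families are poor, so H = 2/8 = 0.250.
A headcount ratio of at most 15% allows at most ⌊0.15 × 8⌋ = 1 poor families.
So at least 2 − 1 = 1 must be lifted.

1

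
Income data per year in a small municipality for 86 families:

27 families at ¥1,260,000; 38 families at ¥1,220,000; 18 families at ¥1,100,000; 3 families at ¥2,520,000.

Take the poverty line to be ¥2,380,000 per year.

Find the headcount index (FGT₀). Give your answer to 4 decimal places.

0.9651

83 of the 86 families have income below ¥2,380,000.
H = 83/86 = 0.9651.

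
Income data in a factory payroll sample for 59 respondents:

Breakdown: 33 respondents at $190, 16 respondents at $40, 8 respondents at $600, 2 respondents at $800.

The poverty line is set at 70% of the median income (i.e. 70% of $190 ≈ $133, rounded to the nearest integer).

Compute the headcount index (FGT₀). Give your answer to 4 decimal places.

16 of the 59 respondents have income below $133.
H = 16/59 = 0.2712.

0.2712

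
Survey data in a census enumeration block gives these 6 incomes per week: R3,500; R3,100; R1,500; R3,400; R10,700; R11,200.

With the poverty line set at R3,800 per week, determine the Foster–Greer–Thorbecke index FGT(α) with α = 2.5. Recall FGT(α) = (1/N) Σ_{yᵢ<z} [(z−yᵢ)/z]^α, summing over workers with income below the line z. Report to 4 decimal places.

Below z: R1,500, R3,100, R3,400, R3,500 (q = 4 of N = 6).
Shortfall ratios: (3800−1500)/3800 = 0.6053; (3800−3100)/3800 = 0.1842; (3800−3400)/3800 = 0.1053; (3800−3500)/3800 = 0.0789.
Raised to α = 2.5: 0.28501; 0.01456; 0.00359; 0.00175.
Sum = 0.304921; FGT(2.5) = 0.304921 / 6 = 0.0508.

0.0508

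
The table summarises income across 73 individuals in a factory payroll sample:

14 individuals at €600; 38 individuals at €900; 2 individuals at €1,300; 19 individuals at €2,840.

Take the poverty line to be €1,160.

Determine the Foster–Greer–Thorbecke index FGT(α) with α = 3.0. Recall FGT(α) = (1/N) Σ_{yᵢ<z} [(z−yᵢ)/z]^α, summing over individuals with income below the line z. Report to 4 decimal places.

Poor units: 14×€600, 38×€900 (q = 52 of N = 73).
Normalized shortfalls: (1160−600)/1160 = 0.4828 (×14); (1160−900)/1160 = 0.2241 (×38).
Raised to α = 3.0: 0.11251 (×14); 0.01126 (×38).
Sum = 2.003024; FGT(3.0) = 2.003024 / 73 = 0.0274.

0.0274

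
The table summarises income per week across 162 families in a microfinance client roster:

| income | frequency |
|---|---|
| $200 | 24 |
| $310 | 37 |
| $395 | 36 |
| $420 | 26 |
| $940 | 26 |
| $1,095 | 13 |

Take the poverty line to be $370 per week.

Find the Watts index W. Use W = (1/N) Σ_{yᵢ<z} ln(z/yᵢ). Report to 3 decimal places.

Below the line: 24×$200, 37×$310 (q = 61 of N = 162).
Log gaps: ln(370/200) = 0.6152 (×24); ln(370/310) = 0.1769 (×37).
W = 21.310892 / 162 = 0.132.

0.132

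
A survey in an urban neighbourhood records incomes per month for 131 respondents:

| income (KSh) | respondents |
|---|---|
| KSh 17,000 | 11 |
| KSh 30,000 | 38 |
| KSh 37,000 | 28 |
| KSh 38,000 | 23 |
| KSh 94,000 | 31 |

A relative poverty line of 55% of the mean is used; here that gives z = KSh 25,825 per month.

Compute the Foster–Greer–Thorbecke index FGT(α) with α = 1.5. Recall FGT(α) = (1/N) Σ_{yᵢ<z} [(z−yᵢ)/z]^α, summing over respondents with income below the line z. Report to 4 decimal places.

0.0168

Incomes under z: 11×KSh 17,000 (q = 11 of N = 131).
Shortfall ratios: (25825−17000)/25825 = 0.3417 (×11).
Raised to α = 1.5: 0.19976 (×11).
Sum = 2.197375; FGT(1.5) = 2.197375 / 131 = 0.0168.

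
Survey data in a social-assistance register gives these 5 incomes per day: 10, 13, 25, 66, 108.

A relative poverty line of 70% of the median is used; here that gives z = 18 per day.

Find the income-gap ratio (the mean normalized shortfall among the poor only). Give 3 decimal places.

0.361

Poor units: 10, 13 (q = 2 of N = 5).
Relative gaps: 0.4444, 0.2778; sum = 0.722222.
I averages over the q = 2 poor units only: 0.722222 / 2 = 0.361.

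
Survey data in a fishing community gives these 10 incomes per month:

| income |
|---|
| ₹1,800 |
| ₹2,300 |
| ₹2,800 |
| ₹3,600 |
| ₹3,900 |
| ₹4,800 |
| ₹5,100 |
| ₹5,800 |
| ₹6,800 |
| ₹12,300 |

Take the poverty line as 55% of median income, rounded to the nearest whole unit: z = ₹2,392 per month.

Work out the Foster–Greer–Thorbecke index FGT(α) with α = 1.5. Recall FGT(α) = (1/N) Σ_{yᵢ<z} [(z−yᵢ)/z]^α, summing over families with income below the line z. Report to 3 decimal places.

0.013

Below the line: ₹1,800, ₹2,300 (q = 2 of N = 10).
Gap ratios (z−y)/z: (2392−1800)/2392 = 0.2475; (2392−2300)/2392 = 0.0385.
Raised to α = 1.5: 0.12312; 0.00754.
Sum = 0.130666; FGT(1.5) = 0.130666 / 10 = 0.013.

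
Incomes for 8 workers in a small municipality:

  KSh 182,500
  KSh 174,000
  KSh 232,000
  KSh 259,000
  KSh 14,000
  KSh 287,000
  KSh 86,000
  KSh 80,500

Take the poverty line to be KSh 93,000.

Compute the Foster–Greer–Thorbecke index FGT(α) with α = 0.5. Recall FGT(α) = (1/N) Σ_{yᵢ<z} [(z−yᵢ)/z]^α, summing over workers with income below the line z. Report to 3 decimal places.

0.195

Below z: KSh 14,000, KSh 80,500, KSh 86,000 (q = 3 of N = 8).
Shortfall ratios: (93000−14000)/93000 = 0.8495; (93000−80500)/93000 = 0.1344; (93000−86000)/93000 = 0.0753.
Raised to α = 0.5: 0.92166; 0.36662; 0.27435.
Sum = 1.562632; FGT(0.5) = 1.562632 / 8 = 0.195.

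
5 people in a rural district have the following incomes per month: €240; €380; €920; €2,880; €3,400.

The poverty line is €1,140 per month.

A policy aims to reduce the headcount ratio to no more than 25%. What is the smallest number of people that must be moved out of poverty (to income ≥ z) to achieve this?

Currently q = 3 of N = 5 are below the line (H = 0.600).
A headcount ratio of at most 25% allows at most ⌊0.25 × 5⌋ = 1 poor people.
So at least 3 − 1 = 2 must be lifted.

2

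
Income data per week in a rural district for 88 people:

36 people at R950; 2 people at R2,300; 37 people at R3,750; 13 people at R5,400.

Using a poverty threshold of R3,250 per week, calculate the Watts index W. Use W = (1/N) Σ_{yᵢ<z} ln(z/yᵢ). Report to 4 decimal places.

0.5110

Below z: 36×R950, 2×R2,300 (q = 38 of N = 88).
Log shortfalls: ln(3250/950) = 1.2299 (×36); ln(3250/2300) = 0.3457 (×2).
W = 44.969630 / 88 = 0.5110.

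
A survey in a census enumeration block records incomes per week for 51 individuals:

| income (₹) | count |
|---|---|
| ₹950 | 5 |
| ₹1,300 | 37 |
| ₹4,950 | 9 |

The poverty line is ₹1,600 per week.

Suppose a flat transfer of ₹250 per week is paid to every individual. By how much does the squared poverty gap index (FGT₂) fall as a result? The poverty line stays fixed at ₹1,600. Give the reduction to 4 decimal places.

0.0348

Before: below the line — 5×₹950, 37×₹1,300; squared poverty gap index (FGT₂) = 0.041686.
After the ₹250 transfer: below the line — 5×₹1,200, 37×₹1,550; squared poverty gap index (FGT₂) = 0.006836.
Reduction = 0.041686 − 0.006836 = 0.0348.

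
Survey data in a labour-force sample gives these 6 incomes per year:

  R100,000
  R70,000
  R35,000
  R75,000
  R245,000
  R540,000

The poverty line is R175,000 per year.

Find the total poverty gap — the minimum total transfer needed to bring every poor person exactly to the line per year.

R420,000

Incomes under z: R35,000, R70,000, R75,000, R100,000 (q = 4 of N = 6).
Individual gaps: 175000−35000 = 140000; 175000−70000 = 105000; 175000−75000 = 100000; 175000−100000 = 75000.
Aggregate gap = R420,000.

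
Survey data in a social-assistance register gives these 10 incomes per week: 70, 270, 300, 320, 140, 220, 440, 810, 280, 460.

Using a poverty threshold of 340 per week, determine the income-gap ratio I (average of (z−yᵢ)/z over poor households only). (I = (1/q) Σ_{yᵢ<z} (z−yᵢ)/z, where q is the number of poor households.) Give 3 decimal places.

Below z: 70, 140, 220, 270, 280, 300, 320 (q = 7 of N = 10).
Shortfall ratios (z−y)/z: 0.7941, 0.5882, 0.3529, 0.2059, 0.1765, 0.1176, 0.0588; sum = 2.294118.
The income-gap ratio divides by q (the poor only): 2.294118 / 7 = 0.328.

0.328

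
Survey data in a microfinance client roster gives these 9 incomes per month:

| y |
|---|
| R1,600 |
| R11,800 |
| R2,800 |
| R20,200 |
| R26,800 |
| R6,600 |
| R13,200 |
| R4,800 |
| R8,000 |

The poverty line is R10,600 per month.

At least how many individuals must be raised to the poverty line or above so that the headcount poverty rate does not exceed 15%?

4

5 of the 9 individuals are poor, so H = 5/9 = 0.556.
A headcount ratio of at most 15% allows at most ⌊0.15 × 9⌋ = 1 poor individuals.
So at least 5 − 1 = 4 must be lifted.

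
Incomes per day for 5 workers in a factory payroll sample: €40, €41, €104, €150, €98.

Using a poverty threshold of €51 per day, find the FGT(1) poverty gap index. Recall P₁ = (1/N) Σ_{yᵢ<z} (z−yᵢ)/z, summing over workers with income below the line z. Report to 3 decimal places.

Poor units: €40, €41 (q = 2 of N = 5).
Shortfall ratios: (51−40)/51 = 0.2157; (51−41)/51 = 0.1961.
Sum of shortfalls = 0.411765; P₁ averages over all N: 0.411765 / 5 = 0.082.

0.082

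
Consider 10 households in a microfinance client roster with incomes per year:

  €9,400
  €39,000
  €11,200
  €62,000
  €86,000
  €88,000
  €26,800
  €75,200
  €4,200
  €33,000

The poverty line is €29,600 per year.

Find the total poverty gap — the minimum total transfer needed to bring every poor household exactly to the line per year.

€66,800

Below z: €4,200, €9,400, €11,200, €26,800 (q = 4 of N = 10).
Individual gaps: 29600−4200 = 25400; 29600−9400 = 20200; 29600−11200 = 18400; 29600−26800 = 2800.
Aggregate gap = €66,800.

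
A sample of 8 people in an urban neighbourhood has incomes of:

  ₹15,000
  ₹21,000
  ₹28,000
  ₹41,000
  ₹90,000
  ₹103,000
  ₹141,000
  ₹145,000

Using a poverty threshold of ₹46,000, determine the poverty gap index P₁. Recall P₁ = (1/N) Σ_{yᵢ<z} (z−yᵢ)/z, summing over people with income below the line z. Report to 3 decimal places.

Incomes under z: ₹15,000, ₹21,000, ₹28,000, ₹41,000 (q = 4 of N = 8).
Relative gaps: (46000−15000)/46000 = 0.6739; (46000−21000)/46000 = 0.5435; (46000−28000)/46000 = 0.3913; (46000−41000)/46000 = 0.1087.
Σ = 1.717391. Dividing by the full population N = 8 gives P₁ = 0.215.

0.215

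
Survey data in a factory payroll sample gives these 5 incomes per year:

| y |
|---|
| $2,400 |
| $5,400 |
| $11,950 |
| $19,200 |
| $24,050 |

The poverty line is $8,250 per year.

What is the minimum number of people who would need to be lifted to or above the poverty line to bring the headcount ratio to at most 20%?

Currently q = 2 of N = 5 are below the line (H = 0.400).
A headcount ratio of at most 20% allows at most ⌊0.20 × 5⌋ = 1 poor people.
So at least 2 − 1 = 1 must be lifted.

1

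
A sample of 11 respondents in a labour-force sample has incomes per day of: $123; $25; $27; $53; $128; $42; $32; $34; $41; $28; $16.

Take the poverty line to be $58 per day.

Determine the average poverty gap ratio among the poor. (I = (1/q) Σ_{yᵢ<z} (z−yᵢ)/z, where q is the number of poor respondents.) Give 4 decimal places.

Incomes under z: $16, $25, $27, $28, $32, $34, $41, $42, $53 (q = 9 of N = 11).
Relative gaps: 0.7241, 0.5690, 0.5345, 0.5172, 0.4483, 0.4138, 0.2931, 0.2759, 0.0862; sum = 3.862069.
The income-gap ratio divides by q (the poor only): 3.862069 / 9 = 0.4291.

0.4291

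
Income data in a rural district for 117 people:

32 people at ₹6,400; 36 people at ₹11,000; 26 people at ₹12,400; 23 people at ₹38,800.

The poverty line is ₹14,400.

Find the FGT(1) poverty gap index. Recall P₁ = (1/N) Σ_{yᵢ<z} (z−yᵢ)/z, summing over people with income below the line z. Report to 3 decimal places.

Incomes under z: 32×₹6,400, 36×₹11,000, 26×₹12,400 (q = 94 of N = 117).
Relative gaps: (14400−6400)/14400 = 0.5556 (×32); (14400−11000)/14400 = 0.2361 (×36); (14400−12400)/14400 = 0.1389 (×26).
Sum of shortfalls = 29.888889; P₁ averages over all N: 29.888889 / 117 = 0.255.

0.255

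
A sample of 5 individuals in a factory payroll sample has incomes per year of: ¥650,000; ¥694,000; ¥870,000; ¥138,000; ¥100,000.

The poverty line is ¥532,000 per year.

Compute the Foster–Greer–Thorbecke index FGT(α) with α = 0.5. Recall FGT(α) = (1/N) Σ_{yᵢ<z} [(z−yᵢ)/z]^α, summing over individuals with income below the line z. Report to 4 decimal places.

Below the line: ¥100,000, ¥138,000 (q = 2 of N = 5).
Shortfall ratios: (532000−100000)/532000 = 0.8120; (532000−138000)/532000 = 0.7406.
Raised to α = 0.5: 0.90113; 0.86058.
Sum = 1.761709; FGT(0.5) = 1.761709 / 5 = 0.3523.

0.3523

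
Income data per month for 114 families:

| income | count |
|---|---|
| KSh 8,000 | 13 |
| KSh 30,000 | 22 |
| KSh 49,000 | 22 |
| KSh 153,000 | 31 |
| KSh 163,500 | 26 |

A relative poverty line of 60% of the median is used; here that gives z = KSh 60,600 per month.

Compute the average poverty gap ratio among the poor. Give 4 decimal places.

0.4667

Below z: 13×KSh 8,000, 22×KSh 30,000, 22×KSh 49,000 (q = 57 of N = 114).
Shortfall ratios (z−y)/z: 0.8680 (×13), 0.5050 (×22), 0.1914 (×22); sum = 26.603960.
I averages over the q = 57 poor units only: 26.603960 / 57 = 0.4667.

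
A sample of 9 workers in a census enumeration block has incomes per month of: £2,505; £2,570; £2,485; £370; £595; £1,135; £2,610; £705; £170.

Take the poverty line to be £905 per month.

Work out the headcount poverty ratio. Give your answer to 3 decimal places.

0.444

4 of the 9 workers have income below £905.
H = 4/9 = 0.444.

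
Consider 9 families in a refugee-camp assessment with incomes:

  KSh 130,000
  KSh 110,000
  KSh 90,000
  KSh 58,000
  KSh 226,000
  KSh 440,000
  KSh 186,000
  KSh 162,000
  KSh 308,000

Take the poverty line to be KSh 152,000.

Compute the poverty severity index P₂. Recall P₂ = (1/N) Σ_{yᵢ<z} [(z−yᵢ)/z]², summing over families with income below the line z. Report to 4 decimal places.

Below the line: KSh 58,000, KSh 90,000, KSh 110,000, KSh 130,000 (q = 4 of N = 9).
Relative gaps: (152000−58000)/152000 = 0.6184; (152000−90000)/152000 = 0.4079; (152000−110000)/152000 = 0.2763; (152000−130000)/152000 = 0.1447.
Squared: 0.3824; 0.1664; 0.0764; 0.0209.
Sum = 0.646122; P₂ = 0.646122 / 9 = 0.0718.

0.0718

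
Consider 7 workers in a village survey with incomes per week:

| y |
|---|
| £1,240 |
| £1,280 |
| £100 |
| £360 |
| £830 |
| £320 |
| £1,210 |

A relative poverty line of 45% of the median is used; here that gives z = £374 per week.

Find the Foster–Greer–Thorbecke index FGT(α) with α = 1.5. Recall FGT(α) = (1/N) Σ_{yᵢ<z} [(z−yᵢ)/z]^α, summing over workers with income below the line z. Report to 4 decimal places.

Below z: £100, £320, £360 (q = 3 of N = 7).
Normalized shortfalls: (374−100)/374 = 0.7326; (374−320)/374 = 0.1444; (374−360)/374 = 0.0374.
Raised to α = 1.5: 0.62707; 0.05486; 0.00724.
Sum = 0.689179; FGT(1.5) = 0.689179 / 7 = 0.0985.

0.0985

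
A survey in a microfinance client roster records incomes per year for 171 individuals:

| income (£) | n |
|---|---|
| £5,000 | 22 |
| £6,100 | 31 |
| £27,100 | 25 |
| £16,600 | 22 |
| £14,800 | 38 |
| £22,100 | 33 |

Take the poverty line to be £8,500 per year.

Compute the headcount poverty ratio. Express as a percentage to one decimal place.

31.0%

53 of the 171 individuals have income below £8,500.
H = 53/171 = 31.0%.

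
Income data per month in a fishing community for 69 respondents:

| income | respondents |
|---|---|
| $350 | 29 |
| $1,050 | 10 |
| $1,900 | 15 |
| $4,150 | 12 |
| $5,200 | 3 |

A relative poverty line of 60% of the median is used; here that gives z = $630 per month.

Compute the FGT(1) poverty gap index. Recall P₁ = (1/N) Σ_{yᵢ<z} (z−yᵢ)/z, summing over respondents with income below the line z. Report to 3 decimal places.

0.187

Below z: 29×$350 (q = 29 of N = 69).
Gap ratios (z−y)/z: (630−350)/630 = 0.4444 (×29).
Sum of shortfalls = 12.888889; P₁ averages over all N: 12.888889 / 69 = 0.187.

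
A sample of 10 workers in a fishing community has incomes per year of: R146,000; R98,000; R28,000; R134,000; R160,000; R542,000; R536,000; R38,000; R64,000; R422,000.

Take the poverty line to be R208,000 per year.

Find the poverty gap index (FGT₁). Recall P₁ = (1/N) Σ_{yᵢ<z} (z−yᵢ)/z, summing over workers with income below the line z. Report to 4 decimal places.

0.3788

Below z: R28,000, R38,000, R64,000, R98,000, R134,000, R146,000, R160,000 (q = 7 of N = 10).
Shortfall ratios: (208000−28000)/208000 = 0.8654; (208000−38000)/208000 = 0.8173; (208000−64000)/208000 = 0.6923; (208000−98000)/208000 = 0.5288; (208000−134000)/208000 = 0.3558; (208000−146000)/208000 = 0.2981; (208000−160000)/208000 = 0.2308.
Σ = 3.788462. Dividing by the full population N = 10 gives P₁ = 0.3788.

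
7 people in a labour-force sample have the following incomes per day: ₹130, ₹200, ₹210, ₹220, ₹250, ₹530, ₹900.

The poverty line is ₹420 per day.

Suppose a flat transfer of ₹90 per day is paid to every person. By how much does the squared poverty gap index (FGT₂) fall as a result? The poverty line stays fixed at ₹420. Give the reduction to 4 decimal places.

Before: below the line — ₹130, ₹200, ₹210, ₹220, ₹250; squared poverty gap index (FGT₂) = 0.198818.
After the ₹90 transfer: below the line — ₹220, ₹290, ₹300, ₹310, ₹340; squared poverty gap index (FGT₂) = 0.072724.
Reduction = 0.198818 − 0.072724 = 0.1261.

0.1261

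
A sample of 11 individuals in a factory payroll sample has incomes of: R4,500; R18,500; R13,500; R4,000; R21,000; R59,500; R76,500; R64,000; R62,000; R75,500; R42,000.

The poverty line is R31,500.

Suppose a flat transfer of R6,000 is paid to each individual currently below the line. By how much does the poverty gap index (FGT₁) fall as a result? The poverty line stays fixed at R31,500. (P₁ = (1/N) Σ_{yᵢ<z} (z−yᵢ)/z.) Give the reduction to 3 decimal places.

0.087

Before: below the line — R4,000, R4,500, R13,500, R18,500, R21,000; poverty gap index (FGT₁) = 0.27706.
After the R6,000 transfer: below the line — R10,000, R10,500, R19,500, R24,500, R27,000; poverty gap index (FGT₁) = 0.19048.
Reduction = 0.27706 − 0.19048 = 0.087.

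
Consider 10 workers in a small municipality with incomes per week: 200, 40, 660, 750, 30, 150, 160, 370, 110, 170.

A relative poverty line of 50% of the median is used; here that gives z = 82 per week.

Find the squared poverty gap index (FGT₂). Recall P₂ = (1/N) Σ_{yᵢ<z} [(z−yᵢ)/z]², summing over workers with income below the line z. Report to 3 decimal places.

Incomes under z: 30, 40 (q = 2 of N = 10).
Relative gaps: (82−30)/82 = 0.6341; (82−40)/82 = 0.5122.
Squared: 0.4021; 0.2623.
Sum = 0.664485; P₂ = 0.664485 / 10 = 0.066.

0.066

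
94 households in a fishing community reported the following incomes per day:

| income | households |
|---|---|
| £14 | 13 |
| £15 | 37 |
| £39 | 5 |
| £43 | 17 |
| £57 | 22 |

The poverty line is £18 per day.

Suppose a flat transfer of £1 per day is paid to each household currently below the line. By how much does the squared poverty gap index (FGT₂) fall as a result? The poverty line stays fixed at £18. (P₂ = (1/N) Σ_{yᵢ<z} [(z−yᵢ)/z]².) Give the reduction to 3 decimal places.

0.009

Before: below the line — 13×£14, 37×£15; squared poverty gap index (FGT₂) = 0.01776.
After the £1 transfer: below the line — 13×£15, 37×£16; squared poverty gap index (FGT₂) = 0.00870.
Reduction = 0.01776 − 0.00870 = 0.009.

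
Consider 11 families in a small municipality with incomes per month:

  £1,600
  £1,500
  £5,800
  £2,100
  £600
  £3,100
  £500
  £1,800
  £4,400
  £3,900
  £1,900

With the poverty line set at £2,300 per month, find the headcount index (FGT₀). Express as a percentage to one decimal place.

63.6%

7 of the 11 families have income below £2,300.
H = 7/11 = 63.6%.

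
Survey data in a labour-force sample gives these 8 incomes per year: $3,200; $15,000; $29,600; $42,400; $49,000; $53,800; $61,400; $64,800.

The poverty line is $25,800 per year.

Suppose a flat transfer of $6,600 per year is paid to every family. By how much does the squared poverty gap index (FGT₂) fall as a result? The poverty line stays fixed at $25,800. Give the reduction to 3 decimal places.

0.066

Before: below the line — $3,200, $15,000; squared poverty gap index (FGT₂) = 0.11782.
After the $6,600 transfer: below the line — $9,800, $21,600; squared poverty gap index (FGT₂) = 0.05139.
Reduction = 0.11782 − 0.05139 = 0.066.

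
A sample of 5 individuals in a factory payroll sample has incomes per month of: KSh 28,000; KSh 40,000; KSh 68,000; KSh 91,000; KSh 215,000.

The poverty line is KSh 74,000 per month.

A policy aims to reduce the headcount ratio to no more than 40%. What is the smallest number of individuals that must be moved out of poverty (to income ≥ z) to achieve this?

1

Currently q = 3 of N = 5 are below the line (H = 0.600).
A headcount ratio of at most 40% allows at most ⌊0.40 × 5⌋ = 2 poor individuals.
So at least 3 − 2 = 1 must be lifted.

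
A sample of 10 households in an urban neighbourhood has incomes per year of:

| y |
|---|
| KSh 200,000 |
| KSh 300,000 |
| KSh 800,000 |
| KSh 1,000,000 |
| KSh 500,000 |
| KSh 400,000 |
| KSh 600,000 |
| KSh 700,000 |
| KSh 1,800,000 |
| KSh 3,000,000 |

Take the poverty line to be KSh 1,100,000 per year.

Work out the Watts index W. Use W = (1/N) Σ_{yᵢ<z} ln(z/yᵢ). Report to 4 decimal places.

0.6276

Poor units: KSh 200,000, KSh 300,000, KSh 400,000, KSh 500,000, KSh 600,000, KSh 700,000, KSh 800,000, KSh 1,000,000 (q = 8 of N = 10).
Log gaps: ln(1100000/200000) = 1.7047; ln(1100000/300000) = 1.2993; ln(1100000/400000) = 1.0116; ln(1100000/500000) = 0.7885; ln(1100000/600000) = 0.6061; ln(1100000/700000) = 0.4520; ln(1100000/800000) = 0.3185; ln(1100000/1000000) = 0.0953.
W = 6.275974 / 10 = 0.6276.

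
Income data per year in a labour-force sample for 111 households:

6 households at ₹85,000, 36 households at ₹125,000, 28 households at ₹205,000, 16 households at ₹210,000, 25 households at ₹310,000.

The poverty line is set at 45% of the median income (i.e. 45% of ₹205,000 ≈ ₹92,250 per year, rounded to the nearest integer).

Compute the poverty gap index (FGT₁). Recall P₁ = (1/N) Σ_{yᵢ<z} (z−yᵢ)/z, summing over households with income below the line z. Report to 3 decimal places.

Incomes under z: 6×₹85,000 (q = 6 of N = 111).
Gap ratios (z−y)/z: (92250−85000)/92250 = 0.0786 (×6).
Sum of shortfalls = 0.471545; P₁ averages over all N: 0.471545 / 111 = 0.004.

0.004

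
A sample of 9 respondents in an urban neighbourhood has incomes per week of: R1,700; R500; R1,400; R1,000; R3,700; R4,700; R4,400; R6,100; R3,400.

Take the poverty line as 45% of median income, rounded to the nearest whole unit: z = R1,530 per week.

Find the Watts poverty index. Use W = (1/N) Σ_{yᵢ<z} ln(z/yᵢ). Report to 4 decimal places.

0.1814

Poor units: R500, R1,000, R1,400 (q = 3 of N = 9).
ln(z/y) terms: ln(1530/500) = 1.1184; ln(1530/1000) = 0.4253; ln(1530/1400) = 0.0888.
W = 1.632478 / 9 = 0.1814.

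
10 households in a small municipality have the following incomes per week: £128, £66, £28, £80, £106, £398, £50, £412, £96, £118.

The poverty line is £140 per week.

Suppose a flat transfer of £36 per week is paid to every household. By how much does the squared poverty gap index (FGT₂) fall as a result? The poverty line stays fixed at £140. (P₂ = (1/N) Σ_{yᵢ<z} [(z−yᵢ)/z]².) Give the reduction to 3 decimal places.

0.116

Before: below the line — £28, £50, £66, £80, £96, £106, £118, £128; squared poverty gap index (FGT₂) = 0.17061.
After the £36 transfer: below the line — £64, £86, £102, £116, £132; squared poverty gap index (FGT₂) = 0.05498.
Reduction = 0.17061 − 0.05498 = 0.116.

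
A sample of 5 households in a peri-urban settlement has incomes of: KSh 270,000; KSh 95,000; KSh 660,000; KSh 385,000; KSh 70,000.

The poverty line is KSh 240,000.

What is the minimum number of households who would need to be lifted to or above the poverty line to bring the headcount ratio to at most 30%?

2 of the 5 households are poor, so H = 2/5 = 0.400.
A headcount ratio of at most 30% allows at most ⌊0.30 × 5⌋ = 1 poor households.
So at least 2 − 1 = 1 must be lifted.

1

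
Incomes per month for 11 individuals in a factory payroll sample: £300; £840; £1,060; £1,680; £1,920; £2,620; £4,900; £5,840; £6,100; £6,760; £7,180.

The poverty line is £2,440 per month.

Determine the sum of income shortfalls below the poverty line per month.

Poor units: £300, £840, £1,060, £1,680, £1,920 (q = 5 of N = 11).
Individual gaps: 2440−300 = 2140; 2440−840 = 1600; 2440−1060 = 1380; 2440−1680 = 760; 2440−1920 = 520.
Aggregate gap = £6,400.

£6,400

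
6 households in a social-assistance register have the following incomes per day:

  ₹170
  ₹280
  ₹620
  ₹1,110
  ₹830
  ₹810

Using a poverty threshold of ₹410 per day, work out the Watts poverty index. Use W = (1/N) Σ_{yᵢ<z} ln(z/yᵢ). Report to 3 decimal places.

Below the line: ₹170, ₹280 (q = 2 of N = 6).
Log shortfalls: ln(410/170) = 0.8804; ln(410/280) = 0.3814.
W = 1.261726 / 6 = 0.210.

0.210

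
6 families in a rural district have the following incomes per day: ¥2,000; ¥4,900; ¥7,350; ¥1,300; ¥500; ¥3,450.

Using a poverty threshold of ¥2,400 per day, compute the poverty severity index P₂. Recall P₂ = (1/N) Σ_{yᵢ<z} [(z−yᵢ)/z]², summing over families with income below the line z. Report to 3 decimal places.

0.144

Below z: ¥500, ¥1,300, ¥2,000 (q = 3 of N = 6).
Gap ratios (z−y)/z: (2400−500)/2400 = 0.7917; (2400−1300)/2400 = 0.4583; (2400−2000)/2400 = 0.1667.
Squared: 0.6267; 0.2101; 0.0278.
Sum = 0.864583; P₂ = 0.864583 / 6 = 0.144.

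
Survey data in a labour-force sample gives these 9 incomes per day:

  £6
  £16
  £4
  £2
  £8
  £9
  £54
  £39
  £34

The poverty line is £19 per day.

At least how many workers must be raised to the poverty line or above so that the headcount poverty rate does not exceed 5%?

6

6 of the 9 workers are poor, so H = 6/9 = 0.667.
A headcount ratio of at most 5% allows at most ⌊0.05 × 9⌋ = 0 poor workers.
So at least 6 − 0 = 6 must be lifted.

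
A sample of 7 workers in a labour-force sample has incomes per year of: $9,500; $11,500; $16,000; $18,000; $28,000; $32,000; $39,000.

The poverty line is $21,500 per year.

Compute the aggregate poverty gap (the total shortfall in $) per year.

Poor units: $9,500, $11,500, $16,000, $18,000 (q = 4 of N = 7).
Individual gaps: 21500−9500 = 12000; 21500−11500 = 10000; 21500−16000 = 5500; 21500−18000 = 3500.
Aggregate gap = $31,000.

$31,000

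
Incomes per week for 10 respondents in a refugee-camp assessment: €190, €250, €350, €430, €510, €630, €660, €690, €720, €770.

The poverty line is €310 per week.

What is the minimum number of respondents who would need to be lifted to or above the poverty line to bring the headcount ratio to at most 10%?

1

2 of the 10 respondents are poor, so H = 2/10 = 0.200.
A headcount ratio of at most 10% allows at most ⌊0.10 × 10⌋ = 1 poor respondents.
So at least 2 − 1 = 1 must be lifted.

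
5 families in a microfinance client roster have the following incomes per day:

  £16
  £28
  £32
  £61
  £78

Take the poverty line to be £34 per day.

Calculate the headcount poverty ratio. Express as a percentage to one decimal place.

3 of the 5 families have income below £34.
H = 3/5 = 60.0%.

60.0%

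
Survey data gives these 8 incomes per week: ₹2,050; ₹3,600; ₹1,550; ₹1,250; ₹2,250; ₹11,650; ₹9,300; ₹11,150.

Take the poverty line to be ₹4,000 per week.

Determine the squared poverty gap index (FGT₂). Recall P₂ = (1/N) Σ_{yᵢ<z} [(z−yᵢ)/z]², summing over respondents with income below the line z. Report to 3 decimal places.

Incomes under z: ₹1,250, ₹1,550, ₹2,050, ₹2,250, ₹3,600 (q = 5 of N = 8).
Shortfall ratios: (4000−1250)/4000 = 0.6875; (4000−1550)/4000 = 0.6125; (4000−2050)/4000 = 0.4875; (4000−2250)/4000 = 0.4375; (4000−3600)/4000 = 0.1000.
Squared: 0.4727; 0.3752; 0.2377; 0.1914; 0.0100.
Sum = 1.286875; P₂ = 1.286875 / 8 = 0.161.

0.161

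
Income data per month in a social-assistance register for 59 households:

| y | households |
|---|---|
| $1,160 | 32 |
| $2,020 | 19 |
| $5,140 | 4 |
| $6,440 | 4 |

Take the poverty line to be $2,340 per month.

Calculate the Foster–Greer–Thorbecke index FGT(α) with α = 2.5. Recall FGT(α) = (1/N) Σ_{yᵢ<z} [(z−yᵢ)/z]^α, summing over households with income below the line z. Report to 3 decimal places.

0.100

Below z: 32×$1,160, 19×$2,020 (q = 51 of N = 59).
Shortfall ratios: (2340−1160)/2340 = 0.5043 (×32); (2340−2020)/2340 = 0.1368 (×19).
Raised to α = 2.5: 0.18058 (×32); 0.00692 (×19).
Sum = 5.909901; FGT(2.5) = 5.909901 / 59 = 0.100.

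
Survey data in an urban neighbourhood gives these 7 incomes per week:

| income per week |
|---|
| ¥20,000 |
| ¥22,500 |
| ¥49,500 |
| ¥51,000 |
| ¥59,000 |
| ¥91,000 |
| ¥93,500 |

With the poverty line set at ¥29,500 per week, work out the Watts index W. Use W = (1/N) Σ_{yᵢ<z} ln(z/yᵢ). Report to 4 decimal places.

0.0942

Below the line: ¥20,000, ¥22,500 (q = 2 of N = 7).
Log gaps: ln(29500/20000) = 0.3887; ln(29500/22500) = 0.2709.
W = 0.659533 / 7 = 0.0942.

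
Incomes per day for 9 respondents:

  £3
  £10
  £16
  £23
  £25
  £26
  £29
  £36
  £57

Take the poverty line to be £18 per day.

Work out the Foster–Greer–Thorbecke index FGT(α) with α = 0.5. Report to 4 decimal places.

Incomes under z: £3, £10, £16 (q = 3 of N = 9).
Gap ratios (z−y)/z: (18−3)/18 = 0.8333; (18−10)/18 = 0.4444; (18−16)/18 = 0.1111.
Raised to α = 0.5: 0.91287; 0.66667; 0.33333.
Sum = 1.912871; FGT(0.5) = 1.912871 / 9 = 0.2125.

0.2125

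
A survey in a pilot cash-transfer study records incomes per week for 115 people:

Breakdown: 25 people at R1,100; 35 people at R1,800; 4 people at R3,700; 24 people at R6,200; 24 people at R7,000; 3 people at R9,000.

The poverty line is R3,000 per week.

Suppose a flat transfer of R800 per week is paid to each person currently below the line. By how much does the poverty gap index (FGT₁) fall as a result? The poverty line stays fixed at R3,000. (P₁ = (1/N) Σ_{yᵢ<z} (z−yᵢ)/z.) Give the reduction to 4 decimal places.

Before: below the line — 25×R1,100, 35×R1,800; poverty gap index (FGT₁) = 0.259420.
After the R800 transfer: below the line — 25×R1,900, 35×R2,600; poverty gap index (FGT₁) = 0.120290.
Reduction = 0.259420 − 0.120290 = 0.1391.

0.1391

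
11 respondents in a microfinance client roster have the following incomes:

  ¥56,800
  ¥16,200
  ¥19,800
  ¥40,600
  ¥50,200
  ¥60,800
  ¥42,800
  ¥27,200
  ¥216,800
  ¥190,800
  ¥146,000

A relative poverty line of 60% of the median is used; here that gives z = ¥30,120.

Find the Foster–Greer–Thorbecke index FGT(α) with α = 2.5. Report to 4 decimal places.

Below z: ¥16,200, ¥19,800, ¥27,200 (q = 3 of N = 11).
Shortfall ratios: (30120−16200)/30120 = 0.4622; (30120−19800)/30120 = 0.3426; (30120−27200)/30120 = 0.0969.
Raised to α = 2.5: 0.14520; 0.06872; 0.00293.
Sum = 0.216841; FGT(2.5) = 0.216841 / 11 = 0.0197.

0.0197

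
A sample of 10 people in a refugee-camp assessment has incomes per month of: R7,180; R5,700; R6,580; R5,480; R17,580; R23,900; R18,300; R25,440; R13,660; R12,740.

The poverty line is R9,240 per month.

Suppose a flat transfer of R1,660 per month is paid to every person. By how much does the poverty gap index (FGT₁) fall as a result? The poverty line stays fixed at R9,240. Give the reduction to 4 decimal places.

Before: below the line — R5,480, R5,700, R6,580, R7,180; poverty gap index (FGT₁) = 0.130087.
After the R1,660 transfer: below the line — R7,140, R7,360, R8,240, R8,840; poverty gap index (FGT₁) = 0.058225.
Reduction = 0.130087 − 0.058225 = 0.0719.

0.0719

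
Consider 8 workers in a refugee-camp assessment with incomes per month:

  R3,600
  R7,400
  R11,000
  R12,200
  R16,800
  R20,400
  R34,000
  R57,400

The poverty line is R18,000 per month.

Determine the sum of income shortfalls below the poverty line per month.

Below the line: R3,600, R7,400, R11,000, R12,200, R16,800 (q = 5 of N = 8).
Individual gaps: 18000−3600 = 14400; 18000−7400 = 10600; 18000−11000 = 7000; 18000−12200 = 5800; 18000−16800 = 1200.
Aggregate gap = R39,000.

R39,000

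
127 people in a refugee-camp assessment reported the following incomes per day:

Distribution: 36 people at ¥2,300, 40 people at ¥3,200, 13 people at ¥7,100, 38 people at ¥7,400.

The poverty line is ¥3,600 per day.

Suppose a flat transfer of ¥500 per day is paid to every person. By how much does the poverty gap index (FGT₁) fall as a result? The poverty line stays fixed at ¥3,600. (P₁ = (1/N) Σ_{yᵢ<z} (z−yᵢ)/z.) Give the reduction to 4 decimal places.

Before: below the line — 36×¥2,300, 40×¥3,200; poverty gap index (FGT₁) = 0.137358.
After the ¥500 transfer: below the line — 36×¥2,800; poverty gap index (FGT₁) = 0.062992.
Reduction = 0.137358 − 0.062992 = 0.0744.

0.0744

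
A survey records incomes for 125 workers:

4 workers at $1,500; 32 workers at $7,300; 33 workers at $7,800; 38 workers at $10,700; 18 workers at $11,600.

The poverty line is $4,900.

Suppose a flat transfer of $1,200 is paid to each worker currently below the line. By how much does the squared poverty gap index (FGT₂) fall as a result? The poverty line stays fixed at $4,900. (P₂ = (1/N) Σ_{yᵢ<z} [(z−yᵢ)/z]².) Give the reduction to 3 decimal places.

Before: below the line — 4×$1,500; squared poverty gap index (FGT₂) = 0.01541.
After the $1,200 transfer: below the line — 4×$2,700; squared poverty gap index (FGT₂) = 0.00645.
Reduction = 0.01541 − 0.00645 = 0.009.

0.009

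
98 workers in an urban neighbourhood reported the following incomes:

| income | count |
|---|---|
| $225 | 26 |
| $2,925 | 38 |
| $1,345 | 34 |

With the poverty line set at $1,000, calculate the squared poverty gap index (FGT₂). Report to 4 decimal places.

Below the line: 26×$225 (q = 26 of N = 98).
Relative gaps: (1000−225)/1000 = 0.7750 (×26).
Squared: 0.6006 (×26).
Sum = 15.616250; P₂ = 15.616250 / 98 = 0.1593.

0.1593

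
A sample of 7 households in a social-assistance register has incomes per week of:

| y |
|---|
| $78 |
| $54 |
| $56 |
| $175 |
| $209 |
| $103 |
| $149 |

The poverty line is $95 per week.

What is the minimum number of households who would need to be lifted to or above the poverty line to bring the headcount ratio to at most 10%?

Currently q = 3 of N = 7 are below the line (H = 0.429).
A headcount ratio of at most 10% allows at most ⌊0.10 × 7⌋ = 0 poor households.
So at least 3 − 0 = 3 must be lifted.

3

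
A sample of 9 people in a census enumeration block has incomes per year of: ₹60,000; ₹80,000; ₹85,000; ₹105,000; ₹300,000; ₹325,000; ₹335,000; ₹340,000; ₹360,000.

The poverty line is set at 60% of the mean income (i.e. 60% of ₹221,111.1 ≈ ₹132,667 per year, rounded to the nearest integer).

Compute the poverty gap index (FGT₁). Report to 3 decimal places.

0.168

Below the line: ₹60,000, ₹80,000, ₹85,000, ₹105,000 (q = 4 of N = 9).
Shortfall ratios: (132667−60000)/132667 = 0.5477; (132667−80000)/132667 = 0.3970; (132667−85000)/132667 = 0.3593; (132667−105000)/132667 = 0.2085.
Σ = 1.512569. Dividing by the full population N = 9 gives P₁ = 0.168.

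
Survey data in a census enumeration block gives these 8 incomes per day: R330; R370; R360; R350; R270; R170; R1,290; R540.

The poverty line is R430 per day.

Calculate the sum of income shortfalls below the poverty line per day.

R730

Poor units: R170, R270, R330, R350, R360, R370 (q = 6 of N = 8).
Individual gaps: 430−170 = 260; 430−270 = 160; 430−330 = 100; 430−350 = 80; 430−360 = 70; 430−370 = 60.
Aggregate gap = R730.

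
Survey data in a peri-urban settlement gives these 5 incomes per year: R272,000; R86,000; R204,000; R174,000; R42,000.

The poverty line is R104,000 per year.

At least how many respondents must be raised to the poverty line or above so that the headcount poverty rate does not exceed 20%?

1

2 of the 5 respondents are poor, so H = 2/5 = 0.400.
A headcount ratio of at most 20% allows at most ⌊0.20 × 5⌋ = 1 poor respondents.
So at least 2 − 1 = 1 must be lifted.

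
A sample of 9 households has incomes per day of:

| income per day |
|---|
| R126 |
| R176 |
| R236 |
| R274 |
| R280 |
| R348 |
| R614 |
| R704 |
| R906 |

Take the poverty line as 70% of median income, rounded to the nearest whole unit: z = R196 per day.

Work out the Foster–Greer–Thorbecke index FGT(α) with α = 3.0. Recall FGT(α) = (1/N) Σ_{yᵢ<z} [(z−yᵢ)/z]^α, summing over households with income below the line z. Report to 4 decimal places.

0.0052

Incomes under z: R126, R176 (q = 2 of N = 9).
Gap ratios (z−y)/z: (196−126)/196 = 0.3571; (196−176)/196 = 0.1020.
Raised to α = 3.0: 0.04555; 0.00106.
Sum = 0.046616; FGT(3.0) = 0.046616 / 9 = 0.0052.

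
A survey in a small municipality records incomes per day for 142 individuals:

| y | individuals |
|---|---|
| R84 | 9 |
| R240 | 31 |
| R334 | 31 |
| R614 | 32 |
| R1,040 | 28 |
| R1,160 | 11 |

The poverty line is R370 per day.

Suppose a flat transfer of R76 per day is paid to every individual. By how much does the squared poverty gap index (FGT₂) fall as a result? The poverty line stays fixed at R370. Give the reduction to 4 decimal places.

0.0418

Before: below the line — 9×R84, 31×R240, 31×R334; squared poverty gap index (FGT₂) = 0.066885.
After the R76 transfer: below the line — 9×R160, 31×R316; squared poverty gap index (FGT₂) = 0.025067.
Reduction = 0.066885 − 0.025067 = 0.0418.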